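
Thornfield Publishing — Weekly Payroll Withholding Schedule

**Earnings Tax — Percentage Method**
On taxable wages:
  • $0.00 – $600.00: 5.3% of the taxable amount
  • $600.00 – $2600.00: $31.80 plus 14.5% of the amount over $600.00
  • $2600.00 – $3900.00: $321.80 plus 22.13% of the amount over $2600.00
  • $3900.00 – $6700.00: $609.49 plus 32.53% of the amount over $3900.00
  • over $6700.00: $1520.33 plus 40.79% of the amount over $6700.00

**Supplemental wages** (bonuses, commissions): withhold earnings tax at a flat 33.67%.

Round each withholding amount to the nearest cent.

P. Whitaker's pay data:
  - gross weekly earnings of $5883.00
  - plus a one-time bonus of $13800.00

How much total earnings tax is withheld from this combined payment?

$5901.02

Earnings Tax: taxable = $5883.00
  $609.49 + 32.53% × ($5883.00 − $3900.00) = $609.49 + 32.53% × $1983.00 = $1254.56
Supplemental (33.67% flat on bonus): 33.67% × $13800.00 = $4646.46
Total earnings tax: $1254.56 + $4646.46 = $5901.02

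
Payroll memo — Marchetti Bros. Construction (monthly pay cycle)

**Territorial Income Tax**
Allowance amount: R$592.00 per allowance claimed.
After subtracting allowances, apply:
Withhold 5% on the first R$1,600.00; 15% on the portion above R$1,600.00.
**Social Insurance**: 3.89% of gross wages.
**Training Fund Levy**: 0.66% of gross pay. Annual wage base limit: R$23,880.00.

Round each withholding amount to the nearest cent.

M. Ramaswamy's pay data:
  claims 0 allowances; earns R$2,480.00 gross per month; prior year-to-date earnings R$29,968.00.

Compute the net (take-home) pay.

R$2,171.53

Territorial Income Tax: taxable = R$2,480.00
  R$80.00 + 15% × (R$2,480.00 − R$1,600.00) = R$80.00 + 15% × R$880.00 = R$212.00
Social Insurance: 3.89% × R$2,480.00 = R$96.47
Training Fund Levy: YTD R$29,968.00 ≥ cap R$23,880.00 → R$0.00
Total withheld: R$212.00 + R$96.47 + R$0.00 = R$308.47
Net pay: R$2,480.00 − R$308.47 = R$2,171.53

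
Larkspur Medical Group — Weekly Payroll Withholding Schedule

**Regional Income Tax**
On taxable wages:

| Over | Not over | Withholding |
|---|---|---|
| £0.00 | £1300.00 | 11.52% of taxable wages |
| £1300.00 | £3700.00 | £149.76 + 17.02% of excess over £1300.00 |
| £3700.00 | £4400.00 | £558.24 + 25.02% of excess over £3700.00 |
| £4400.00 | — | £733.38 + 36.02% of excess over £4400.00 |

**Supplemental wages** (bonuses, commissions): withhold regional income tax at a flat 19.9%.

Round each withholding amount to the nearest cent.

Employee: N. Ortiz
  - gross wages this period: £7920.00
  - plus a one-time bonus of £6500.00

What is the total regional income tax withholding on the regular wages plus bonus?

£3294.78

Regional Income Tax: taxable = £7920.00
  £733.38 + 36.02% × (£7920.00 − £4400.00) = £733.38 + 36.02% × £3520.00 = £2001.28
Supplemental (19.9% flat on bonus): 19.9% × £6500.00 = £1293.50
Total regional income tax: £2001.28 + £1293.50 = £3294.78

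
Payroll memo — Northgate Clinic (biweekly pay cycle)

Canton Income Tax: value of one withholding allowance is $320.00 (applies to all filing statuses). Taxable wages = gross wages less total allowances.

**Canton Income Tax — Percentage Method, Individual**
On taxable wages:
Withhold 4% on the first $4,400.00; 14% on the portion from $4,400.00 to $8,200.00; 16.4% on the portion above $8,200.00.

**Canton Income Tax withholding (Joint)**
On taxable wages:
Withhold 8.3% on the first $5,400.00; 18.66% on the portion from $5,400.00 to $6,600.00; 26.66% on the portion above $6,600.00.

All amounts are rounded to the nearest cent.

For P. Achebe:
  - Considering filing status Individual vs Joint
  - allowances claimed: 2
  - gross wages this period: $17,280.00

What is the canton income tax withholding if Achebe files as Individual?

$2,092.16

Canton Income Tax (Individual): taxable = $17,280.00 − 2×$320.00 = $16,640.00
  $708.00 + 16.4% × ($16,640.00 − $8,200.00) = $708.00 + 16.4% × $8,440.00 = $2,092.16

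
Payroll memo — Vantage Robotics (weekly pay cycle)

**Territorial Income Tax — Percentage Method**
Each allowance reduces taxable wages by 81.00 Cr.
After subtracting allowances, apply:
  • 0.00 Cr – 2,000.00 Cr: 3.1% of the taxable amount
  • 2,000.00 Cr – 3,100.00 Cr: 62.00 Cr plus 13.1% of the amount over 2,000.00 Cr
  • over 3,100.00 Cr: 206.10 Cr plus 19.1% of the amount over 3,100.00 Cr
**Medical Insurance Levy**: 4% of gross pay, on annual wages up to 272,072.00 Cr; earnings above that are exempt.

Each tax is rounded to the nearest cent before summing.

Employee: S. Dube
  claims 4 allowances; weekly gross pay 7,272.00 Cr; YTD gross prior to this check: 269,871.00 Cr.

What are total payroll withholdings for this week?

Territorial Income Tax: taxable = 7,272.00 Cr − 4×81.00 Cr = 6,948.00 Cr
  206.10 Cr + 19.1% × (6,948.00 Cr − 3,100.00 Cr) = 206.10 Cr + 19.1% × 3,848.00 Cr = 941.07 Cr
Medical Insurance Levy: cap 272,072.00 Cr − YTD 269,871.00 Cr = 2,201.00 Cr subject; 4% × 2,201.00 Cr = 88.04 Cr
Total: 941.07 Cr + 88.04 Cr = 1,029.11 Cr

1,029.11 Cr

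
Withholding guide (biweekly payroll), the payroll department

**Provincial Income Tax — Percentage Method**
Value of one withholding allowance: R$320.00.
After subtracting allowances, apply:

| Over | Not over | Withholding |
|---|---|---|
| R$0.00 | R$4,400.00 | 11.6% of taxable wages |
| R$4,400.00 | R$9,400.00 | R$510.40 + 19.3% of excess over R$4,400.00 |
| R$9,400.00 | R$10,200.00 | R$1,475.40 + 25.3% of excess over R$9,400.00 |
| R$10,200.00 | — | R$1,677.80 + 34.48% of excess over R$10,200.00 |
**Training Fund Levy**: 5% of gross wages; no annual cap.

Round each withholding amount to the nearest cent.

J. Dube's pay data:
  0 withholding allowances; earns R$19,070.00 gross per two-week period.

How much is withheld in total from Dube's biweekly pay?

R$5,689.68

Provincial Income Tax: taxable = R$19,070.00
  R$1,677.80 + 34.48% × (R$19,070.00 − R$10,200.00) = R$1,677.80 + 34.48% × R$8,870.00 = R$4,736.18
Training Fund Levy: 5% × R$19,070.00 = R$953.50
Total: R$4,736.18 + R$953.50 = R$5,689.68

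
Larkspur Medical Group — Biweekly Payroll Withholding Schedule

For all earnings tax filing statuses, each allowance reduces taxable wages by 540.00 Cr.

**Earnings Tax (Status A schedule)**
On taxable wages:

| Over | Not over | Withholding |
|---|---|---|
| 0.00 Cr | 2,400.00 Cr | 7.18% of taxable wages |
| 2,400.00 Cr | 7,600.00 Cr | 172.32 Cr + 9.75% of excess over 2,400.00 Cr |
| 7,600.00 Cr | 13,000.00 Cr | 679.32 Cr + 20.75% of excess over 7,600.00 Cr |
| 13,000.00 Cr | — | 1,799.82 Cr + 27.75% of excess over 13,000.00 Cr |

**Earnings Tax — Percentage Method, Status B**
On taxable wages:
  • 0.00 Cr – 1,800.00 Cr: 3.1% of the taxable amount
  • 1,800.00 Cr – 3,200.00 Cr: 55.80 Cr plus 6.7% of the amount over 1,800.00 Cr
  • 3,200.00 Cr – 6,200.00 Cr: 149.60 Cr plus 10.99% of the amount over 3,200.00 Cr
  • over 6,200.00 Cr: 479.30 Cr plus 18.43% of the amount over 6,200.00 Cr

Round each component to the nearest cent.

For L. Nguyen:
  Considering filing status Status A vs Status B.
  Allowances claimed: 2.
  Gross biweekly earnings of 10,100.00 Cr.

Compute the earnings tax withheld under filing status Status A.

973.97 Cr

Earnings Tax (Status A): taxable = 10,100.00 Cr − 2×540.00 Cr = 9,020.00 Cr
  679.32 Cr + 20.75% × (9,020.00 Cr − 7,600.00 Cr) = 679.32 Cr + 20.75% × 1,420.00 Cr = 973.97 Cr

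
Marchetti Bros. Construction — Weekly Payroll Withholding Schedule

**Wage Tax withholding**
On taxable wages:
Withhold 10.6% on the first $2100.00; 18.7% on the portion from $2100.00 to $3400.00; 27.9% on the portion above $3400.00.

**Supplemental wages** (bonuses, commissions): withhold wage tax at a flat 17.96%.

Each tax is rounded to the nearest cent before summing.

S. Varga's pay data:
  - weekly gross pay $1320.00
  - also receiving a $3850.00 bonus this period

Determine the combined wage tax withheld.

Wage Tax: taxable = $1320.00
  10.6% × $1320.00 = $139.92
Supplemental (17.96% flat on bonus): 17.96% × $3850.00 = $691.46
Total wage tax: $139.92 + $691.46 = $831.38

$831.38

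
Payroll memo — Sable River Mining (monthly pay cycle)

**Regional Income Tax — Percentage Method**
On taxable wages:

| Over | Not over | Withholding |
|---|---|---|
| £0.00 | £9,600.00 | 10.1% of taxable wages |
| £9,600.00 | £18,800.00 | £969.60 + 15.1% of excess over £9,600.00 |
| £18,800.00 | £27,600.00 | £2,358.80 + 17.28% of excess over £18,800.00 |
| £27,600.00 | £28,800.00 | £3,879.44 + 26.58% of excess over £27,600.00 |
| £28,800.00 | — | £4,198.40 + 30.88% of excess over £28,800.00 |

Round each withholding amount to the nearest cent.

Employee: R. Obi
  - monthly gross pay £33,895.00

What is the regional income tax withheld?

Regional Income Tax: taxable = £33,895.00
  £4,198.40 + 30.88% × (£33,895.00 − £28,800.00) = £4,198.40 + 30.88% × £5,095.00 = £5,771.74

£5,771.74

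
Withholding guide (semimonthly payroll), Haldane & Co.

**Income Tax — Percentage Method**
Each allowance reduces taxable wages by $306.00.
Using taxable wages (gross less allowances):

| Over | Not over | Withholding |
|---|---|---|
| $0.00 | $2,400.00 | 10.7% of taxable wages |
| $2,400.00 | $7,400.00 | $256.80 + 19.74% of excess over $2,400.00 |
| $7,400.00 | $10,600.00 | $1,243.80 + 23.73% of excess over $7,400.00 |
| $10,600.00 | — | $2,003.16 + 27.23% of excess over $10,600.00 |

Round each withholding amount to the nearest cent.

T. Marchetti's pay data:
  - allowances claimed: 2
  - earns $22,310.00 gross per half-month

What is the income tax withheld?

Income Tax: taxable = $22,310.00 − 2×$306.00 = $21,698.00
  $2,003.16 + 27.23% × ($21,698.00 − $10,600.00) = $2,003.16 + 27.23% × $11,098.00 = $5,025.15

$5,025.15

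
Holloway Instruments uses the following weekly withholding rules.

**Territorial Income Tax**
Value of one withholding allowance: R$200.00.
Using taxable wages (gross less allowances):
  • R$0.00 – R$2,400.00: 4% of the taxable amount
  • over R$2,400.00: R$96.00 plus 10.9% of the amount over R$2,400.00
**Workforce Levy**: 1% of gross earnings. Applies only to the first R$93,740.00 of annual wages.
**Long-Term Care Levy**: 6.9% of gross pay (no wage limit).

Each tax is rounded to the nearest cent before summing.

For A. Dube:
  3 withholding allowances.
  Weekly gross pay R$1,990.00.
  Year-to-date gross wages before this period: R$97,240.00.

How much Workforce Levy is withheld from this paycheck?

R$0.00

Workforce Levy: YTD R$97,240.00 ≥ cap R$93,740.00 → R$0.00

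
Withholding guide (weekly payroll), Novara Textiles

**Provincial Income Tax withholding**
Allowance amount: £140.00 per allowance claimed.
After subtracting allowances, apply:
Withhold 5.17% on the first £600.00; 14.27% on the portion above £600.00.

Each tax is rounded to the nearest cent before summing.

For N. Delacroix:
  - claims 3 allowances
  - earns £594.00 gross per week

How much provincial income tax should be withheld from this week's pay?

Provincial Income Tax: taxable = £594.00 − 3×£140.00 = £174.00
  5.17% × £174.00 = £9.00

£9.00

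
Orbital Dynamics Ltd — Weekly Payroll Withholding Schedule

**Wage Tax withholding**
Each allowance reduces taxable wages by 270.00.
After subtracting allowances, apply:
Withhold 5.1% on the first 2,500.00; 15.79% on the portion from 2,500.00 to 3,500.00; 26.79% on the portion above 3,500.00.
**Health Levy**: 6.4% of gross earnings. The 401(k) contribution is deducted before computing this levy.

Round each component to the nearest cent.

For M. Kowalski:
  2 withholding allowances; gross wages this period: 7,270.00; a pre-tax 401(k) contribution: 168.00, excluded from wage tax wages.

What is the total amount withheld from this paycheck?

1,560.24

Wage Tax: taxable = 7,270.00 − 168.00 − 2×270.00 = 6,562.00
  285.40 + 26.79% × (6,562.00 − 3,500.00) = 285.40 + 26.79% × 3,062.00 = 1,105.71
Health Levy: 6.4% × 7,102.00 = 454.53
Total: 1,105.71 + 454.53 = 1,560.24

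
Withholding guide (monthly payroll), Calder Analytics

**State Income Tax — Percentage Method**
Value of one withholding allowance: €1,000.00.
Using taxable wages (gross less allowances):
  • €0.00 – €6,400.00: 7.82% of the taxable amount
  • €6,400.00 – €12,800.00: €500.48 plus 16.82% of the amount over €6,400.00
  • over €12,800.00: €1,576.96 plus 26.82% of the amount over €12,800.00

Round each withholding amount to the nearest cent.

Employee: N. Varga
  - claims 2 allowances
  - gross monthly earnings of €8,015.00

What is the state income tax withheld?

€470.37

State Income Tax: taxable = €8,015.00 − 2×€1,000.00 = €6,015.00
  7.82% × €6,015.00 = €470.37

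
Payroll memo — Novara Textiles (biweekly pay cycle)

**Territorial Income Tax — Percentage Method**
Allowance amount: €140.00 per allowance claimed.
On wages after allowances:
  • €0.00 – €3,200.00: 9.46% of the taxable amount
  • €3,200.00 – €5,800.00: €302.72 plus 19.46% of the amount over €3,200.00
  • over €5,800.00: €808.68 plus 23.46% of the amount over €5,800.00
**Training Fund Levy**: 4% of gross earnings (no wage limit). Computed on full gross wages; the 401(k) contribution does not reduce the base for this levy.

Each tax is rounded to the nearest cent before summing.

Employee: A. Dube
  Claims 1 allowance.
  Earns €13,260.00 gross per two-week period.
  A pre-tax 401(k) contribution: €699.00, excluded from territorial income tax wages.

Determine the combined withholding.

€2,892.37

Territorial Income Tax: taxable = €13,260.00 − €699.00 − 1×€140.00 = €12,421.00
  €808.68 + 23.46% × (€12,421.00 − €5,800.00) = €808.68 + 23.46% × €6,621.00 = €2,361.97
Training Fund Levy: 4% × €13,260.00 = €530.40
Total: €2,361.97 + €530.40 = €2,892.37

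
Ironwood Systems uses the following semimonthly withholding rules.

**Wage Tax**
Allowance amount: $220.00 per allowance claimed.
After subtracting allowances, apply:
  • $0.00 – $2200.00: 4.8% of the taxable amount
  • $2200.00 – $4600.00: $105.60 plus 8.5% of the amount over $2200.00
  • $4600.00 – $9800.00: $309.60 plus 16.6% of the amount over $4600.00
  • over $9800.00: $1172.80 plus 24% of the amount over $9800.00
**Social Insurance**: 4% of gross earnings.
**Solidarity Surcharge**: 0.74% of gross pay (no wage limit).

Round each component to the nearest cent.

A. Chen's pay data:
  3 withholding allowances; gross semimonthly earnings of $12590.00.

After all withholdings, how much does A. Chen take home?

$10309.23

Wage Tax: taxable = $12590.00 − 3×$220.00 = $11930.00
  $1172.80 + 24% × ($11930.00 − $9800.00) = $1172.80 + 24% × $2130.00 = $1684.00
Social Insurance: 4% × $12590.00 = $503.60
Solidarity Surcharge: 0.74% × $12590.00 = $93.17
Total withheld: $1684.00 + $503.60 + $93.17 = $2280.77
Net pay: $12590.00 − $2280.77 = $10309.23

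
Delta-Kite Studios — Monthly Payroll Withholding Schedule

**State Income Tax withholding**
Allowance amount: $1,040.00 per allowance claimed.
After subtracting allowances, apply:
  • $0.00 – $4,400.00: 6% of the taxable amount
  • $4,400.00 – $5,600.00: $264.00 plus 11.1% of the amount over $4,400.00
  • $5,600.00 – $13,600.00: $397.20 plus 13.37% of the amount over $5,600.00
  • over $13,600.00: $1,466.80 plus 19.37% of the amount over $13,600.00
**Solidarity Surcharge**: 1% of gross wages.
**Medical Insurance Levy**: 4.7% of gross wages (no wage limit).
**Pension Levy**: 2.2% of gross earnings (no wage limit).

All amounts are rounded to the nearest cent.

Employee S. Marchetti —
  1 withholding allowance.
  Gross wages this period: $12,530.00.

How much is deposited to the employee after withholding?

State Income Tax: taxable = $12,530.00 − 1×$1,040.00 = $11,490.00
  $397.20 + 13.37% × ($11,490.00 − $5,600.00) = $397.20 + 13.37% × $5,890.00 = $1,184.69
Solidarity Surcharge: 1% × $12,530.00 = $125.30
Medical Insurance Levy: 4.7% × $12,530.00 = $588.91
Pension Levy: 2.2% × $12,530.00 = $275.66
Total withheld: $1,184.69 + $125.30 + $588.91 + $275.66 = $2,174.56
Net pay: $12,530.00 − $2,174.56 = $10,355.44

$10,355.44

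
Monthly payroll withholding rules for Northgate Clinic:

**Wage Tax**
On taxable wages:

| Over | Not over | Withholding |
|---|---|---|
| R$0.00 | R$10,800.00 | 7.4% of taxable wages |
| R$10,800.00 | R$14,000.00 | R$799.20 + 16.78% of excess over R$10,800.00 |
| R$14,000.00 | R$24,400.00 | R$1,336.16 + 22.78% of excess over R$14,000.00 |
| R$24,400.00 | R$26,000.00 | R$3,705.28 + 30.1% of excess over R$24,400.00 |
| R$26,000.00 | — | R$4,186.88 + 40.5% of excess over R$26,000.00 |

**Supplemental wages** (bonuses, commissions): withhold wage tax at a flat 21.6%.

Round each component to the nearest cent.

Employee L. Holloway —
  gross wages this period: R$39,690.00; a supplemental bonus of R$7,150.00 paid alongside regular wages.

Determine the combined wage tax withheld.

Wage Tax: taxable = R$39,690.00
  R$4,186.88 + 40.5% × (R$39,690.00 − R$26,000.00) = R$4,186.88 + 40.5% × R$13,690.00 = R$9,731.33
Supplemental (21.6% flat on bonus): 21.6% × R$7,150.00 = R$1,544.40
Total wage tax: R$9,731.33 + R$1,544.40 = R$11,275.73

R$11,275.73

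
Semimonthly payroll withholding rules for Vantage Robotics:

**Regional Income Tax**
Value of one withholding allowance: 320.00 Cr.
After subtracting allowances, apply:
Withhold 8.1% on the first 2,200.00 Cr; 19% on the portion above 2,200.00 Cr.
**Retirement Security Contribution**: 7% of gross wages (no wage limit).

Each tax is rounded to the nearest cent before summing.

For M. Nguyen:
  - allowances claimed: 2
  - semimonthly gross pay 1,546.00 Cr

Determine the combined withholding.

Regional Income Tax: taxable = 1,546.00 Cr − 2×320.00 Cr = 906.00 Cr
  8.1% × 906.00 Cr = 73.39 Cr
Retirement Security Contribution: 7% × 1,546.00 Cr = 108.22 Cr
Total: 73.39 Cr + 108.22 Cr = 181.61 Cr

181.61 Cr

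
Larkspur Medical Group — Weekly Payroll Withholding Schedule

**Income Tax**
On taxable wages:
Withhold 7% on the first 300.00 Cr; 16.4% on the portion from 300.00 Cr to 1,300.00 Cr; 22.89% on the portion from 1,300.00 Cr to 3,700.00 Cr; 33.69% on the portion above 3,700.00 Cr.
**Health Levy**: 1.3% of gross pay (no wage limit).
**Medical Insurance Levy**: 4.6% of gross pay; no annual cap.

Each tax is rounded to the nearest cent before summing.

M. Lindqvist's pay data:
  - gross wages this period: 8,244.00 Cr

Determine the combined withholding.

2,751.62 Cr

Income Tax: taxable = 8,244.00 Cr
  734.36 Cr + 33.69% × (8,244.00 Cr − 3,700.00 Cr) = 734.36 Cr + 33.69% × 4,544.00 Cr = 2,265.23 Cr
Health Levy: 1.3% × 8,244.00 Cr = 107.17 Cr
Medical Insurance Levy: 4.6% × 8,244.00 Cr = 379.22 Cr
Total: 2,265.23 Cr + 107.17 Cr + 379.22 Cr = 2,751.62 Cr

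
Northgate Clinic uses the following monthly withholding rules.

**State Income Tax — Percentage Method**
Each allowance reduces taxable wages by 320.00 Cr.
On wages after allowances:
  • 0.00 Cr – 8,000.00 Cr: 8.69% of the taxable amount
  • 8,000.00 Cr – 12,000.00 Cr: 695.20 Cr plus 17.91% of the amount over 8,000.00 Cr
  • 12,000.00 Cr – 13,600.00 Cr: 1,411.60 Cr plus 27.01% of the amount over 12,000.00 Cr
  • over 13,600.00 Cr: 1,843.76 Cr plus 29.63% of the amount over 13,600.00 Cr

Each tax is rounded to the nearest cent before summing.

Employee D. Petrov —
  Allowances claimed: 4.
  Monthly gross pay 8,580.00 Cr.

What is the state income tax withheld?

634.37 Cr

State Income Tax: taxable = 8,580.00 Cr − 4×320.00 Cr = 7,300.00 Cr
  8.69% × 7,300.00 Cr = 634.37 Cr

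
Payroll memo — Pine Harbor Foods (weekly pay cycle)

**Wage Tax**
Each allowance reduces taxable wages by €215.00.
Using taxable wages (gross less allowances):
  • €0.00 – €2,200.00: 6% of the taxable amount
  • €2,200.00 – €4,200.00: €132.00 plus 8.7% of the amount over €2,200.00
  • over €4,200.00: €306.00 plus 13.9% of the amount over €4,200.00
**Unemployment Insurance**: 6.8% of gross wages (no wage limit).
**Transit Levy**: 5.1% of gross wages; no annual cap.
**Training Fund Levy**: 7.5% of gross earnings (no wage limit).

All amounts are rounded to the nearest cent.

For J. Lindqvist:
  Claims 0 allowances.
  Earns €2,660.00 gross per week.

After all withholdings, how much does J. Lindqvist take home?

Wage Tax: taxable = €2,660.00
  €132.00 + 8.7% × (€2,660.00 − €2,200.00) = €132.00 + 8.7% × €460.00 = €172.02
Unemployment Insurance: 6.8% × €2,660.00 = €180.88
Transit Levy: 5.1% × €2,660.00 = €135.66
Training Fund Levy: 7.5% × €2,660.00 = €199.50
Total withheld: €172.02 + €180.88 + €135.66 + €199.50 = €688.06
Net pay: €2,660.00 − €688.06 = €1,971.94

€1,971.94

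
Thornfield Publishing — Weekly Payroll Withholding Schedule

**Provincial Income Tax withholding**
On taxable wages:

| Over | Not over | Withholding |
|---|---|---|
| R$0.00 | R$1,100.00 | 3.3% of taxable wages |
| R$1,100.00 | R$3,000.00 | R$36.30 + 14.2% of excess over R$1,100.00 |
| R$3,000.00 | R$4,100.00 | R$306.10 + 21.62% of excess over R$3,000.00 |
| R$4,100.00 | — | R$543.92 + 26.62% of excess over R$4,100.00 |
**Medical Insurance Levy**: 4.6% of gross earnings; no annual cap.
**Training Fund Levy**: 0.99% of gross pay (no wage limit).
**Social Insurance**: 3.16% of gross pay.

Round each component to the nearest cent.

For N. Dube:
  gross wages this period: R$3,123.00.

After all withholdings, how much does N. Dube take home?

R$2,517.04

Provincial Income Tax: taxable = R$3,123.00
  R$306.10 + 21.62% × (R$3,123.00 − R$3,000.00) = R$306.10 + 21.62% × R$123.00 = R$332.69
Medical Insurance Levy: 4.6% × R$3,123.00 = R$143.66
Training Fund Levy: 0.99% × R$3,123.00 = R$30.92
Social Insurance: 3.16% × R$3,123.00 = R$98.69
Total withheld: R$332.69 + R$143.66 + R$30.92 + R$98.69 = R$605.96
Net pay: R$3,123.00 − R$605.96 = R$2,517.04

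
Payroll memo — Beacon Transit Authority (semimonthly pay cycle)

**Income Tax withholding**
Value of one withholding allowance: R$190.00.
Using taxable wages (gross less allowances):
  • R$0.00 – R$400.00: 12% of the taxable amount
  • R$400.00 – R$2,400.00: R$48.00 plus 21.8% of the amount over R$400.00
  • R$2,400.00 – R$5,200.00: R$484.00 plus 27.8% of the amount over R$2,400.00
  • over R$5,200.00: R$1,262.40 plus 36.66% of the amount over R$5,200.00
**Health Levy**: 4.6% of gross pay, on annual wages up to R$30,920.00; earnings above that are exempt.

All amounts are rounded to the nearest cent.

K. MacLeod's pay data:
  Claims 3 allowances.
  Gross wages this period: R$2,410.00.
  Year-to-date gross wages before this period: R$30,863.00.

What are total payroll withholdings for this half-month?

R$364.54

Income Tax: taxable = R$2,410.00 − 3×R$190.00 = R$1,840.00
  R$48.00 + 21.8% × (R$1,840.00 − R$400.00) = R$48.00 + 21.8% × R$1,440.00 = R$361.92
Health Levy: cap R$30,920.00 − YTD R$30,863.00 = R$57.00 subject; 4.6% × R$57.00 = R$2.62
Total: R$361.92 + R$2.62 = R$364.54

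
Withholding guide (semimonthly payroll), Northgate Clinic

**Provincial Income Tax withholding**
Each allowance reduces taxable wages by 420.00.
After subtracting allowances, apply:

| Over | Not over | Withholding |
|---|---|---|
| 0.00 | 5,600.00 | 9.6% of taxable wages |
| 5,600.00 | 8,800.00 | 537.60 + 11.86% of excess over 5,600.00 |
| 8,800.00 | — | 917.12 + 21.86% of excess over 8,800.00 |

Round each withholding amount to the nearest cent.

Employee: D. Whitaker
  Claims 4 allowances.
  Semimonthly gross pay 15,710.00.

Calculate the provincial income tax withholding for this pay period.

Provincial Income Tax: taxable = 15,710.00 − 4×420.00 = 14,030.00
  917.12 + 21.86% × (14,030.00 − 8,800.00) = 917.12 + 21.86% × 5,230.00 = 2,060.40

2,060.40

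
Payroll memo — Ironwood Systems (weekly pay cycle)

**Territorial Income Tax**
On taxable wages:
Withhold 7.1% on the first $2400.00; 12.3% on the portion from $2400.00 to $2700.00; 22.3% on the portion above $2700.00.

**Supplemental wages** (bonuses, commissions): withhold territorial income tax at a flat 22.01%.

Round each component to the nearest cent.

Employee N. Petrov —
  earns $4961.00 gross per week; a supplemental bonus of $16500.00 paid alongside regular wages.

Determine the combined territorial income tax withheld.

$4343.15

Territorial Income Tax: taxable = $4961.00
  $207.30 + 22.3% × ($4961.00 − $2700.00) = $207.30 + 22.3% × $2261.00 = $711.50
Supplemental (22.01% flat on bonus): 22.01% × $16500.00 = $3631.65
Total territorial income tax: $711.50 + $3631.65 = $4343.15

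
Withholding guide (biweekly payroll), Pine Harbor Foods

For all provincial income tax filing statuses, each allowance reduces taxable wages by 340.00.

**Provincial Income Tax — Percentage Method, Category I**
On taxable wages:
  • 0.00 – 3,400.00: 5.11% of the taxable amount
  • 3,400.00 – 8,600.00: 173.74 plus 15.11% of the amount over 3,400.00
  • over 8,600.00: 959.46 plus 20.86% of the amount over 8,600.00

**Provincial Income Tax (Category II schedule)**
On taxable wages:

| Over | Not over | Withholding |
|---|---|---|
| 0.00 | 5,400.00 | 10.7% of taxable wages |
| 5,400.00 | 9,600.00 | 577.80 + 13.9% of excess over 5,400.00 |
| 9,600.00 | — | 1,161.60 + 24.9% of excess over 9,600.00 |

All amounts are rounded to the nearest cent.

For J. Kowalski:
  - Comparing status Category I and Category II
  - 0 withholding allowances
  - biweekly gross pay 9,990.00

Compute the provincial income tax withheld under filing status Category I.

Provincial Income Tax (Category I): taxable = 9,990.00
  959.46 + 20.86% × (9,990.00 − 8,600.00) = 959.46 + 20.86% × 1,390.00 = 1,249.41

1,249.41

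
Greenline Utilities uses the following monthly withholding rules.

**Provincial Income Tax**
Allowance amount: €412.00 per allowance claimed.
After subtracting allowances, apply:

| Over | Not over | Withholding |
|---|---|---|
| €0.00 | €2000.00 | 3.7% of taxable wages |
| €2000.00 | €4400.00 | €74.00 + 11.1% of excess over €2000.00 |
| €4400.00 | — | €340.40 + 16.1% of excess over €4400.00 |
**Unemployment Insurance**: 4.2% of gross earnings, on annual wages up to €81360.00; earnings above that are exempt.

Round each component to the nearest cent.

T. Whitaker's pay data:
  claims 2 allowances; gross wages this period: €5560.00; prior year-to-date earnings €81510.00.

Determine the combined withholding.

Provincial Income Tax: taxable = €5560.00 − 2×€412.00 = €4736.00
  €340.40 + 16.1% × (€4736.00 − €4400.00) = €340.40 + 16.1% × €336.00 = €394.50
Unemployment Insurance: YTD €81510.00 ≥ cap €81360.00 → €0.00
Total: €394.50 + €0.00 = €394.50

€394.50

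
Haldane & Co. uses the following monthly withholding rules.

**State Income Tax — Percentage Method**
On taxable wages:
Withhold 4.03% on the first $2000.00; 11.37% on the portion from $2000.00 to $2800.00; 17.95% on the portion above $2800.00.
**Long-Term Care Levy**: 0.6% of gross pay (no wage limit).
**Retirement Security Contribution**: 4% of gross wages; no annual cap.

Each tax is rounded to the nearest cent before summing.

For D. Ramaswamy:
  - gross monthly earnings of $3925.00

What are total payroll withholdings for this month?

State Income Tax: taxable = $3925.00
  $171.56 + 17.95% × ($3925.00 − $2800.00) = $171.56 + 17.95% × $1125.00 = $373.50
Long-Term Care Levy: 0.6% × $3925.00 = $23.55
Retirement Security Contribution: 4% × $3925.00 = $157.00
Total: $373.50 + $23.55 + $157.00 = $554.05

$554.05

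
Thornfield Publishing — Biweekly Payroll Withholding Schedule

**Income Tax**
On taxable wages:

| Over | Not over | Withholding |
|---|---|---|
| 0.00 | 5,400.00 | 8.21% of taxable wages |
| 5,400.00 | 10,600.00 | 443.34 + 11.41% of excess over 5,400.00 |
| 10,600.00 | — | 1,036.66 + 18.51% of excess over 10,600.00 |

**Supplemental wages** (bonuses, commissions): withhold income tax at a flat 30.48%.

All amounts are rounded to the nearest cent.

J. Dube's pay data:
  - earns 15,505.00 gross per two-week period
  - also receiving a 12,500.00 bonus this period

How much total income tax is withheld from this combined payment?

5,754.58

Income Tax: taxable = 15,505.00
  1,036.66 + 18.51% × (15,505.00 − 10,600.00) = 1,036.66 + 18.51% × 4,905.00 = 1,944.58
Supplemental (30.48% flat on bonus): 30.48% × 12,500.00 = 3,810.00
Total income tax: 1,944.58 + 3,810.00 = 5,754.58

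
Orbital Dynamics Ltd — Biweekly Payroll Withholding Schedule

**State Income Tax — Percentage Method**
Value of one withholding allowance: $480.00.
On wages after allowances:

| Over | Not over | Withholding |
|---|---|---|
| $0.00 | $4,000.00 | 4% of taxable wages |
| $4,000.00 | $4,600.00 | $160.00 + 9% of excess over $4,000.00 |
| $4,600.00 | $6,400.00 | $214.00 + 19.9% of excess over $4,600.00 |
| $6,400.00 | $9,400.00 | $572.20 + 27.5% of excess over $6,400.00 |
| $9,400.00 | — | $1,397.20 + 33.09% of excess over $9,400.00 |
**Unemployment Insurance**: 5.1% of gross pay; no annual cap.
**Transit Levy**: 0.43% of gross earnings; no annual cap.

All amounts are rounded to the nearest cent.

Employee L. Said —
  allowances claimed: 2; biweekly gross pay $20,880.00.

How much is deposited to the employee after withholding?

$14,847.07

State Income Tax: taxable = $20,880.00 − 2×$480.00 = $19,920.00
  $1,397.20 + 33.09% × ($19,920.00 − $9,400.00) = $1,397.20 + 33.09% × $10,520.00 = $4,878.27
Unemployment Insurance: 5.1% × $20,880.00 = $1,064.88
Transit Levy: 0.43% × $20,880.00 = $89.78
Total withheld: $4,878.27 + $1,064.88 + $89.78 = $6,032.93
Net pay: $20,880.00 − $6,032.93 = $14,847.07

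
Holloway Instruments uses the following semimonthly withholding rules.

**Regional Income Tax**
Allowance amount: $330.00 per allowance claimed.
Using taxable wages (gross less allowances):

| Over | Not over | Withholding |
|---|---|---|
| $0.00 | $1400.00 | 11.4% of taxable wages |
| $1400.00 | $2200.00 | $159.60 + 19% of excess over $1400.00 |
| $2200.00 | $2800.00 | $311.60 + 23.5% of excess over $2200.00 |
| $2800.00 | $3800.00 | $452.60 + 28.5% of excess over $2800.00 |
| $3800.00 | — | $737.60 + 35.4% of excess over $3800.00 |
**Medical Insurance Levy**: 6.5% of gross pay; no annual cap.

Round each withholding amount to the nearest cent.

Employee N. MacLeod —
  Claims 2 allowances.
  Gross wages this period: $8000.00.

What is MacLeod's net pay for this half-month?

$5489.24

Regional Income Tax: taxable = $8000.00 − 2×$330.00 = $7340.00
  $737.60 + 35.4% × ($7340.00 − $3800.00) = $737.60 + 35.4% × $3540.00 = $1990.76
Medical Insurance Levy: 6.5% × $8000.00 = $520.00
Total withheld: $1990.76 + $520.00 = $2510.76
Net pay: $8000.00 − $2510.76 = $5489.24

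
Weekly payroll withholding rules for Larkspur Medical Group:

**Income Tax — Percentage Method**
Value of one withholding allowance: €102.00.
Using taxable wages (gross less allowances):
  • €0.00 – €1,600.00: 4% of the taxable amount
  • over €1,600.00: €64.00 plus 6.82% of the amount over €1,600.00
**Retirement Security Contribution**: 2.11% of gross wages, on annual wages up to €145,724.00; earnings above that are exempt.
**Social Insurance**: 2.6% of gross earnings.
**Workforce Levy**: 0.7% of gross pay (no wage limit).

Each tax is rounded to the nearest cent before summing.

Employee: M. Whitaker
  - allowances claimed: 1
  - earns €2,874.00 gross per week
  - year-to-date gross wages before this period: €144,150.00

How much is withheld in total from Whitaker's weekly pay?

€271.98

Income Tax: taxable = €2,874.00 − 1×€102.00 = €2,772.00
  €64.00 + 6.82% × (€2,772.00 − €1,600.00) = €64.00 + 6.82% × €1,172.00 = €143.93
Retirement Security Contribution: cap €145,724.00 − YTD €144,150.00 = €1,574.00 subject; 2.11% × €1,574.00 = €33.21
Social Insurance: 2.6% × €2,874.00 = €74.72
Workforce Levy: 0.7% × €2,874.00 = €20.12
Total: €143.93 + €33.21 + €74.72 + €20.12 = €271.98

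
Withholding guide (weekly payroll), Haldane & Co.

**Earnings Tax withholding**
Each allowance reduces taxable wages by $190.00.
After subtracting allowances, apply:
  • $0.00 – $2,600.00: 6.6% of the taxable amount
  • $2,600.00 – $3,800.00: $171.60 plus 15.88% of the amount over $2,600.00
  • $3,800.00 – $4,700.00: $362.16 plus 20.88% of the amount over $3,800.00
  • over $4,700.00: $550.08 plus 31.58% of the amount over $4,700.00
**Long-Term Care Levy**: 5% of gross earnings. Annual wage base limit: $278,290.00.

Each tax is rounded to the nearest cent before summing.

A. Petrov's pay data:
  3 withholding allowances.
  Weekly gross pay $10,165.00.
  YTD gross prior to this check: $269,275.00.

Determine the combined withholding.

$2,546.67

Earnings Tax: taxable = $10,165.00 − 3×$190.00 = $9,595.00
  $550.08 + 31.58% × ($9,595.00 − $4,700.00) = $550.08 + 31.58% × $4,895.00 = $2,095.92
Long-Term Care Levy: cap $278,290.00 − YTD $269,275.00 = $9,015.00 subject; 5% × $9,015.00 = $450.75
Total: $2,095.92 + $450.75 = $2,546.67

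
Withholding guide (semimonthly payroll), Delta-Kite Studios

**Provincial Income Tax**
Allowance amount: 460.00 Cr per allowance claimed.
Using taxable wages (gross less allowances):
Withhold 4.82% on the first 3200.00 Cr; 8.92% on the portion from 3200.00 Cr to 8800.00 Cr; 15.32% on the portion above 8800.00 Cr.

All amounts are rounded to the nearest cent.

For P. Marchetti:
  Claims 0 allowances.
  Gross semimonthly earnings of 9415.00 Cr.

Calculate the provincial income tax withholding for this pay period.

747.98 Cr

Provincial Income Tax: taxable = 9415.00 Cr
  653.76 Cr + 15.32% × (9415.00 Cr − 8800.00 Cr) = 653.76 Cr + 15.32% × 615.00 Cr = 747.98 Cr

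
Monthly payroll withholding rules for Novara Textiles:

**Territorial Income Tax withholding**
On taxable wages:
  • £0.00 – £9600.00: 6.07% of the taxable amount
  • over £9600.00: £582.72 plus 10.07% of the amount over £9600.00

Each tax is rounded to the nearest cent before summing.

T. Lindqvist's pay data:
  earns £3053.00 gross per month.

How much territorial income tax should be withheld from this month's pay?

Territorial Income Tax: taxable = £3053.00
  6.07% × £3053.00 = £185.32

£185.32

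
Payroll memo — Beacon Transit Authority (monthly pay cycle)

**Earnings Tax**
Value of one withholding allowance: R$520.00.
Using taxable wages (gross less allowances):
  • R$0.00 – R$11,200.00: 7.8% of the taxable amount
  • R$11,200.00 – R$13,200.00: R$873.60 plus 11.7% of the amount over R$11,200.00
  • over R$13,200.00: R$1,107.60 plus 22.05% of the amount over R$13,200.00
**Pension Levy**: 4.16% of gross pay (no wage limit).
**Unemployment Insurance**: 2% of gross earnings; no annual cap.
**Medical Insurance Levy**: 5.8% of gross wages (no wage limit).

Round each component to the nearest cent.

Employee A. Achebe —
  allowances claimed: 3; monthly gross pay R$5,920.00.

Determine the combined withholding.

Earnings Tax: taxable = R$5,920.00 − 3×R$520.00 = R$4,360.00
  7.8% × R$4,360.00 = R$340.08
Pension Levy: 4.16% × R$5,920.00 = R$246.27
Unemployment Insurance: 2% × R$5,920.00 = R$118.40
Medical Insurance Levy: 5.8% × R$5,920.00 = R$343.36
Total: R$340.08 + R$246.27 + R$118.40 + R$343.36 = R$1,048.11

R$1,048.11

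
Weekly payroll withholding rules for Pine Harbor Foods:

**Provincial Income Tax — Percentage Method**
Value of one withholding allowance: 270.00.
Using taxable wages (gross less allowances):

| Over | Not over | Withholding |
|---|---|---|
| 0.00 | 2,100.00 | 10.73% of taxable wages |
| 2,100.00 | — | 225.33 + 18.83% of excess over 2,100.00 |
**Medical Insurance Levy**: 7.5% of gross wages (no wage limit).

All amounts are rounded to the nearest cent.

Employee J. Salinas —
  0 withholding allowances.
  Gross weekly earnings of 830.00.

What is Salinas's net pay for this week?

Provincial Income Tax: taxable = 830.00
  10.73% × 830.00 = 89.06
Medical Insurance Levy: 7.5% × 830.00 = 62.25
Total withheld: 89.06 + 62.25 = 151.31
Net pay: 830.00 − 151.31 = 678.69

678.69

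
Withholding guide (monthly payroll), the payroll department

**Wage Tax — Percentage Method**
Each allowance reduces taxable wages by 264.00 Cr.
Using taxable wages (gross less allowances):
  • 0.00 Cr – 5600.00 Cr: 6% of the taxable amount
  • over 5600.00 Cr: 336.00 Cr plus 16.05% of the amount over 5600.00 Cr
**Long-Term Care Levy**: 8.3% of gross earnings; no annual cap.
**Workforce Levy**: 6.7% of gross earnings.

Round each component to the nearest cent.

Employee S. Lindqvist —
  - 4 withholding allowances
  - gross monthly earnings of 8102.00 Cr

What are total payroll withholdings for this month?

Wage Tax: taxable = 8102.00 Cr − 4×264.00 Cr = 7046.00 Cr
  336.00 Cr + 16.05% × (7046.00 Cr − 5600.00 Cr) = 336.00 Cr + 16.05% × 1446.00 Cr = 568.08 Cr
Long-Term Care Levy: 8.3% × 8102.00 Cr = 672.47 Cr
Workforce Levy: 6.7% × 8102.00 Cr = 542.83 Cr
Total: 568.08 Cr + 672.47 Cr + 542.83 Cr = 1783.38 Cr

1783.38 Cr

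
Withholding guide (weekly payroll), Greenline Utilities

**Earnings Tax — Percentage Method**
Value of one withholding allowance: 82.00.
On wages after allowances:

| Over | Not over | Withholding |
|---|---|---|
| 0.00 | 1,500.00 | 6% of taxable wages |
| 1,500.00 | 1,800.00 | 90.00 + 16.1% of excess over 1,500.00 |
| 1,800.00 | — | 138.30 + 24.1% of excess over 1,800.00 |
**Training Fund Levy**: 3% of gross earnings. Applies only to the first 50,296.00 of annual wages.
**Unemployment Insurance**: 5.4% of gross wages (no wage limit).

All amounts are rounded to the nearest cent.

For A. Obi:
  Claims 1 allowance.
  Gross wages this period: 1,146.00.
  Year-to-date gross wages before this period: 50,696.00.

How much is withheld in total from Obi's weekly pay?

Earnings Tax: taxable = 1,146.00 − 1×82.00 = 1,064.00
  6% × 1,064.00 = 63.84
Training Fund Levy: YTD 50,696.00 ≥ cap 50,296.00 → 0.00
Unemployment Insurance: 5.4% × 1,146.00 = 61.88
Total: 63.84 + 0.00 + 61.88 = 125.72

125.72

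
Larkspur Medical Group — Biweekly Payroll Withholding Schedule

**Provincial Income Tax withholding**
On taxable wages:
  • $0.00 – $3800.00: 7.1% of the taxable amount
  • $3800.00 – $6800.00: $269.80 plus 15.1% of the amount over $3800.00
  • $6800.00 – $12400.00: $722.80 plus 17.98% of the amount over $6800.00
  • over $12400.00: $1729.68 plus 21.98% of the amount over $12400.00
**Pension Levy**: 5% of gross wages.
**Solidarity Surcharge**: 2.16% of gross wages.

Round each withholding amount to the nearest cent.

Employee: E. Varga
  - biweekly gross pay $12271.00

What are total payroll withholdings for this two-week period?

Provincial Income Tax: taxable = $12271.00
  $722.80 + 17.98% × ($12271.00 − $6800.00) = $722.80 + 17.98% × $5471.00 = $1706.49
Pension Levy: 5% × $12271.00 = $613.55
Solidarity Surcharge: 2.16% × $12271.00 = $265.05
Total: $1706.49 + $613.55 + $265.05 = $2585.09

$2585.09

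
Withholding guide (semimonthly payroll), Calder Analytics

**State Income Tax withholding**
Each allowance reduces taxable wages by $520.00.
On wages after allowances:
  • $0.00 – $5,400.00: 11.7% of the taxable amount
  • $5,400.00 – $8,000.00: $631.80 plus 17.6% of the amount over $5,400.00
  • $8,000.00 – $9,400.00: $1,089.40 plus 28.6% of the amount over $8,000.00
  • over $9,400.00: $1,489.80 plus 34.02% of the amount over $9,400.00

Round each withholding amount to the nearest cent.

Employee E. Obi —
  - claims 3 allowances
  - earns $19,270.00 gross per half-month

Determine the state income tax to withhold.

$4,316.86

State Income Tax: taxable = $19,270.00 − 3×$520.00 = $17,710.00
  $1,489.80 + 34.02% × ($17,710.00 − $9,400.00) = $1,489.80 + 34.02% × $8,310.00 = $4,316.86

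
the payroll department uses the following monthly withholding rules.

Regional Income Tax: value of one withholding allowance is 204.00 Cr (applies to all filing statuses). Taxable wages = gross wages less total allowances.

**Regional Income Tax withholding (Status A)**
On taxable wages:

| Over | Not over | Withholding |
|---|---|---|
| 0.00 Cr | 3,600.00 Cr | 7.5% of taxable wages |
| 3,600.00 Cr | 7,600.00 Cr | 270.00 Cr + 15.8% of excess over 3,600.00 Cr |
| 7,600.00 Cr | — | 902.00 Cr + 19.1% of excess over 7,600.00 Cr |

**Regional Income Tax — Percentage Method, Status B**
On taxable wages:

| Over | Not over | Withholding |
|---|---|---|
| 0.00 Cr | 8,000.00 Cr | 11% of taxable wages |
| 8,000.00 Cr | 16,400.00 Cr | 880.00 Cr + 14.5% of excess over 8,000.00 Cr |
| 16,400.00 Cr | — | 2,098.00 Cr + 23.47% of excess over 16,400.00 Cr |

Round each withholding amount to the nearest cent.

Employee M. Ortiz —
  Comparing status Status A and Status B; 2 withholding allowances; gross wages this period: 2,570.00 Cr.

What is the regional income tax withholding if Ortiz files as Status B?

237.82 Cr

Regional Income Tax (Status B): taxable = 2,570.00 Cr − 2×204.00 Cr = 2,162.00 Cr
  11% × 2,162.00 Cr = 237.82 Cr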